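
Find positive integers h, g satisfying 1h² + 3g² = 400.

Try small values of h and check whether (400 - 1h²)/3 is a perfect square.
h = 10: 1·10² = 100, so 3g² = 400 - 100 = 300, giving g² = 100, g = 10.
Check: 1·10² + 3·10² = 100 + 300 = 400 ✓

h = 10, g = 10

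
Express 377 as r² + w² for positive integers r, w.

We need to find integers r, w > 0 such that r² + w² = 377.
Trying r = 4: w² = 377 - 4² = 377 - 16 = 361
w = 19
Check: 4² + 19² = 16 + 361 = 377 ✓

377 = 4² + 19²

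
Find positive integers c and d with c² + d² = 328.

We need to find integers c, d > 0 such that c² + d² = 328.
Trying c = 2: d² = 328 - 2² = 328 - 4 = 324
d = 18
Check: 2² + 18² = 4 + 324 = 328 ✓

328 = 2² + 18²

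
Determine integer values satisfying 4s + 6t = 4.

Step 1: Check solvability.
gcd(4, 6) = 2
Since 2 divides 4, solutions exist.

Step 2: Apply extended Euclidean algorithm to find gcd.
We find integers such that 4*x0 + 6*y0 = 2

Step 3: Scale the particular solution.
Multiply by 4/2 = 2:
s = -2, t = 2

Step 4: Verify.
4*(-2) + 6*(2) = 4 = 4 ✓

s = -2, t = 2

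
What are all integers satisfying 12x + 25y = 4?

Step 1: Compute gcd(12, 25) = 1.
Since 1 divides 4, solutions exist.

Step 2: Find a particular solution using extended Euclidean algorithm.
We get x₀ = -8, y₀ = 4.
Check: 12*-8 + 25*4 = 4 = 4 ✓

Step 3: Write the general solution.
x = -8 + (25/1)t = -8 + 25t
y = 4 - (12/1)t = 4 - 12t
for any integer t.

x = -8 + 25t, y = 4 - 12t for integer t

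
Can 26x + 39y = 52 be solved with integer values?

Step 1: Compute gcd(26, 39).
gcd(26, 39) = 13

Step 2: Check divisibility.
Does 13 divide 52? 52 = 13 x 4, so yes.

By the theorem on linear Diophantine equations, 26x + 39y = 52 has integer solutions if and only if gcd(26, 39) divides 52. Since 13 | 52, solutions exist.

Yes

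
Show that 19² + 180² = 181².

Compute a² + b²:
19² + 180² = 361 + 32400 = 32761
Compute c²:
181² = 32761
Since 32761 = 32761, it is a Pythagorean triple.

Yes, it is a Pythagorean triple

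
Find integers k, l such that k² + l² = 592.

We need to find integers k, l > 0 such that k² + l² = 592.
Trying k = 4: l² = 592 - 4² = 592 - 16 = 576
l = 24
Check: 4² + 24² = 16 + 576 = 592 ✓

592 = 4² + 24²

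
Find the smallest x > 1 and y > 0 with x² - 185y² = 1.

We seek the smallest positive integers (x, y) with x² - 185y² = 1, i.e., x² = 185y² + 1.
Try successive y values:
y = 1: x² = 185·1² + 1 = 186, not a perfect square
y = 2: x² = 185·2² + 1 = 741, not a perfect square
y = 3: x² = 185·3² + 1 = 1666, not a perfect square
... continuing the search (or via continued fractions) ...
y = 680: x² = 185·680² + 1 = 85544001, x = 9249 ✓

Verify: 9249² - 185·680² = 85544001 - 85544000 = 1 ✓

x = 9249, y = 680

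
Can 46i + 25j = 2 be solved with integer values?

Step 1: Compute gcd(46, 25).
gcd(46, 25) = 1

Step 2: Check divisibility.
Does 1 divide 2? 2 = 1 x 2, so yes.

By the theorem on linear Diophantine equations, 46i + 25j = 2 has integer solutions if and only if gcd(46, 25) divides 2. Since 1 | 2, solutions exist.

Yes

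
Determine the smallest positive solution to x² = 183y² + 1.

We seek the smallest positive integers (x, y) with x² - 183y² = 1, i.e., x² = 183y² + 1.
Try successive y values:
y = 1: x² = 183·1² + 1 = 184, not a perfect square
y = 2: x² = 183·2² + 1 = 733, not a perfect square
y = 3: x² = 183·3² + 1 = 1648, not a perfect square
... continuing the search (or via continued fractions) ...
y = 36: x² = 183·36² + 1 = 237169, x = 487 ✓

Verify: 487² - 183·36² = 237169 - 237168 = 1 ✓

x = 487, y = 36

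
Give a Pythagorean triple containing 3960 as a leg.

We need the other leg and hypotenuse such that 3960² + x² = c².
Take x = 7616, c = 8584: 3960² + 7616² = 15681600 + 58003456 = 73685056 = 8584² ✓
Triple: (3960, 7616, 8584)

(3960, 7616, 8584)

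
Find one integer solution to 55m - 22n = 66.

Step 1: Check solvability.
gcd(55, 22) = 11
Since 11 divides 66, solutions exist.

Step 2: Apply extended Euclidean algorithm to find gcd.
We find integers such that 55*x0 + 22*y0 = 11

Step 3: Scale the particular solution.
Multiply by 66/11 = 6:
m = 6, n = 12

Step 4: Verify.
55*(6) - 22*(12) = 66 = 66 ✓

m = 6, n = 12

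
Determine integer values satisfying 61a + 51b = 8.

Step 1: Check solvability.
gcd(61, 51) = 1
Since 1 divides 8, solutions exist.

Step 2: Apply extended Euclidean algorithm to find gcd.
We find integers such that 61*x0 + 51*y0 = 1

Step 3: Scale the particular solution.
Multiply by 8/1 = 8:
a = -40, b = 48

Step 4: Verify.
61*(-40) + 51*(48) = 8 = 8 ✓

a = -40, b = 48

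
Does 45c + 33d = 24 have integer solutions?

Step 1: Compute gcd(45, 33).
gcd(45, 33) = 3

Step 2: Check divisibility.
Does 3 divide 24? 24 = 3 x 8, so yes.

By the theorem on linear Diophantine equations, 45c + 33d = 24 has integer solutions if and only if gcd(45, 33) divides 24. Since 3 | 24, solutions exist.

Yes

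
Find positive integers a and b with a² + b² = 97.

We need to find integers a, b > 0 such that a² + b² = 97.
Trying a = 4: b² = 97 - 4² = 97 - 16 = 81
b = 9
Check: 4² + 9² = 16 + 81 = 97 ✓

97 = 4² + 9²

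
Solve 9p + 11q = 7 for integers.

Step 1: Check solvability.
gcd(9, 11) = 1
Since 1 divides 7, solutions exist.

Step 2: Apply extended Euclidean algorithm to find gcd.
We find integers such that 9*x0 + 11*y0 = 1

Step 3: Scale the particular solution.
Multiply by 7/1 = 7:
p = 35, q = -28

Step 4: Verify.
9*(35) + 11*(-28) = 7 = 7 ✓

p = 35, q = -28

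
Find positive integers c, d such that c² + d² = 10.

Search for c with 10 - c² a perfect square.
c = 1: 10 - 1² = 10 - 1 = 9 = 3² ✓
So c = 1, d = 3.

c = 1, d = 3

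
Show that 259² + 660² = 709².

Compute a² + b² = 259² + 660² = 67081 + 435600 = 502681
Compute c² = 709² = 502681
Since 502681 = 502681, confirmed.

Yes, it is a Pythagorean triple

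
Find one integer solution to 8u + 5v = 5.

Step 1: Check solvability.
gcd(8, 5) = 1
Since 1 divides 5, solutions exist.

Step 2: Apply extended Euclidean algorithm to find gcd.
We find integers such that 8*x0 + 5*y0 = 1

Step 3: Scale the particular solution.
Multiply by 5/1 = 5:
u = 10, v = -15

Step 4: Verify.
8*(10) + 5*(-15) = 5 = 5 ✓

u = 10, v = -15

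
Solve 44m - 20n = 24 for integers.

Step 1: Check solvability.
gcd(44, 20) = 4
Since 4 divides 24, solutions exist.

Step 2: Apply extended Euclidean algorithm to find gcd.
We find integers such that 44*x0 + 20*y0 = 4

Step 3: Scale the particular solution.
Multiply by 24/4 = 6:
m = 6, n = 12

Step 4: Verify.
44*(6) - 20*(12) = 24 = 24 ✓

m = 6, n = 12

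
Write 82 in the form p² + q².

We need to find integers p, q > 0 such that p² + q² = 82.
Trying p = 1: q² = 82 - 1² = 82 - 1 = 81
q = 9
Check: 1² + 9² = 1 + 81 = 82 ✓

82 = 1² + 9²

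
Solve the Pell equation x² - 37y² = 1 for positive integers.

We seek the smallest positive integers (x, y) with x² - 37y² = 1, i.e., x² = 37y² + 1.
Try successive y values:
y = 1: x² = 37·1² + 1 = 38, not a perfect square
y = 2: x² = 37·2² + 1 = 149, not a perfect square
y = 3: x² = 37·3² + 1 = 334, not a perfect square
... continuing the search (or via continued fractions) ...
y = 12: x² = 37·12² + 1 = 5329, x = 73 ✓

Verify: 73² - 37·12² = 5329 - 5328 = 1 ✓

x = 73, y = 12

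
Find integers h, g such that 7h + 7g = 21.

Step 1: Check solvability.
gcd(7, 7) = 7
Since 7 divides 21, solutions exist.

Step 2: Apply extended Euclidean algorithm to find gcd.
We find integers such that 7*x0 + 7*y0 = 7

Step 3: Scale the particular solution.
Multiply by 21/7 = 3:
h = 0, g = 3

Step 4: Verify.
7*(0) + 7*(3) = 21 = 21 ✓

h = 0, g = 3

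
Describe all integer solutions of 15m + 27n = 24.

Step 1: Compute gcd(15, 27) = 3.
Since 3 divides 24, solutions exist.

Step 2: Find a particular solution using extended Euclidean algorithm.
We get m₀ = 16, n₀ = -8.
Check: 15*16 + 27*-8 = 24 = 24 ✓

Step 3: Write the general solution.
m = 16 + (27/3)t = 16 + 9t
n = -8 - (15/3)t = -8 - 5t
for any integer t.

m = 16 + 9t, n = -8 - 5t for integer t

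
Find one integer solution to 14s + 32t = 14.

Step 1: Check solvability.
gcd(14, 32) = 2
Since 2 divides 14, solutions exist.

Step 2: Apply extended Euclidean algorithm to find gcd.
We find integers such that 14*x0 + 32*y0 = 2

Step 3: Scale the particular solution.
Multiply by 14/2 = 7:
s = 49, t = -21

Step 4: Verify.
14*(49) + 32*(-21) = 14 = 14 ✓

s = 49, t = -21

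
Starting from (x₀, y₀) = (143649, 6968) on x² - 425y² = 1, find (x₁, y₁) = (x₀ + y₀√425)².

Solutions to x² - Dy² = 1 are generated by powers of (x₀ + y₀√D).
The next solution satisfies x₁ + y₁√425 = (x₀ + y₀√425)², giving:
x₁ = x₀² + 425y₀² = 143649² + 425·6968² = 20635035201 + 20635035200 = 41270070401
y₁ = 2x₀y₀ = 2·143649·6968 = 2001892464

Verify: 41270070401² - 425·2001892464² = 1703218710903496300801 - 1703218710903496300800 = 1 ✓

x = 41270070401, y = 2001892464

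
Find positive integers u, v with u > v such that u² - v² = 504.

Factor: u² - v² = (u+v)(u-v) = 504.
We need two factors of 504 with the same parity.
Use u+v = 252 and u-v = 2 (product 252·2 = 504).
Adding: 2u = 254, so u = 127.
Subtracting: 2v = 250, so v = 125.
Check: 127² - 125² = 16129 - 15625 = 504 ✓

u = 127, v = 125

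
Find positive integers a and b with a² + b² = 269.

We need to find integers a, b > 0 such that a² + b² = 269.
Trying a = 10: b² = 269 - 10² = 269 - 100 = 169
b = 13
Check: 10² + 13² = 100 + 169 = 269 ✓

269 = 10² + 13²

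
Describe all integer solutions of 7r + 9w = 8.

Step 1: Compute gcd(7, 9) = 1.
Since 1 divides 8, solutions exist.

Step 2: Find a particular solution using extended Euclidean algorithm.
We get r₀ = 32, w₀ = -24.
Check: 7*32 + 9*-24 = 8 = 8 ✓

Step 3: Write the general solution.
r = 32 + (9/1)t = 32 + 9t
w = -24 - (7/1)t = -24 - 7t
for any integer t.

r = 32 + 9t, w = -24 - 7t for integer t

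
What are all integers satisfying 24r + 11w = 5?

Step 1: Compute gcd(24, 11) = 1.
Since 1 divides 5, solutions exist.

Step 2: Find a particular solution using extended Euclidean algorithm.
We get r₀ = -25, w₀ = 55.
Check: 24*-25 + 11*55 = 5 = 5 ✓

Step 3: Write the general solution.
r = -25 + (11/1)t = -25 + 11t
w = 55 - (24/1)t = 55 - 24t
for any integer t.

r = -25 + 11t, w = 55 - 24t for integer t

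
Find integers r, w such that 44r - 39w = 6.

Step 1: Check solvability.
gcd(44, 39) = 1
Since 1 divides 6, solutions exist.

Step 2: Apply extended Euclidean algorithm to find gcd.
We find integers such that 44*x0 + 39*y0 = 1

Step 3: Scale the particular solution.
Multiply by 6/1 = 6:
r = 48, w = 54

Step 4: Verify.
44*(48) - 39*(54) = 6 = 6 ✓

r = 48, w = 54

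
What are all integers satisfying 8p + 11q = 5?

Step 1: Compute gcd(8, 11) = 1.
Since 1 divides 5, solutions exist.

Step 2: Find a particular solution using extended Euclidean algorithm.
We get p₀ = -20, q₀ = 15.
Check: 8*-20 + 11*15 = 5 = 5 ✓

Step 3: Write the general solution.
p = -20 + (11/1)t = -20 + 11t
q = 15 - (8/1)t = 15 - 8t
for any integer t.

p = -20 + 11t, q = 15 - 8t for integer t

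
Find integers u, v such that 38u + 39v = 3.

Step 1: Check solvability.
gcd(38, 39) = 1
Since 1 divides 3, solutions exist.

Step 2: Apply extended Euclidean algorithm to find gcd.
We find integers such that 38*x0 + 39*y0 = 1

Step 3: Scale the particular solution.
Multiply by 3/1 = 3:
u = -3, v = 3

Step 4: Verify.
38*(-3) + 39*(3) = 3 = 3 ✓

u = -3, v = 3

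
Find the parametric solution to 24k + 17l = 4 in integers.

Step 1: Compute gcd(24, 17) = 1.
Since 1 divides 4, solutions exist.

Step 2: Find a particular solution using extended Euclidean algorithm.
We get k₀ = 20, l₀ = -28.
Check: 24*20 + 17*-28 = 4 = 4 ✓

Step 3: Write the general solution.
k = 20 + (17/1)t = 20 + 17t
l = -28 - (24/1)t = -28 - 24t
for any integer t.

k = 20 + 17t, l = -28 - 24t for integer t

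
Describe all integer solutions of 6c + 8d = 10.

Step 1: Compute gcd(6, 8) = 2.
Since 2 divides 10, solutions exist.

Step 2: Find a particular solution using extended Euclidean algorithm.
We get c₀ = -5, d₀ = 5.
Check: 6*-5 + 8*5 = 10 = 10 ✓

Step 3: Write the general solution.
c = -5 + (8/2)t = -5 + 4t
d = 5 - (6/2)t = 5 - 3t
for any integer t.

c = -5 + 4t, d = 5 - 3t for integer t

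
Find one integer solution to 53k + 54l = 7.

Step 1: Check solvability.
gcd(53, 54) = 1
Since 1 divides 7, solutions exist.

Step 2: Apply extended Euclidean algorithm to find gcd.
We find integers such that 53*x0 + 54*y0 = 1

Step 3: Scale the particular solution.
Multiply by 7/1 = 7:
k = -7, l = 7

Step 4: Verify.
53*(-7) + 54*(7) = 7 = 7 ✓

k = -7, l = 7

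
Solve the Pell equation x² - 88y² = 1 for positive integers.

We seek the smallest positive integers (x, y) with x² - 88y² = 1, i.e., x² = 88y² + 1.
Try successive y values:
y = 1: x² = 88·1² + 1 = 89, not a perfect square
y = 2: x² = 88·2² + 1 = 353, not a perfect square
y = 3: x² = 88·3² + 1 = 793, not a perfect square
... continuing the search (or via continued fractions) ...
y = 21: x² = 88·21² + 1 = 38809, x = 197 ✓

Verify: 197² - 88·21² = 38809 - 38808 = 1 ✓

x = 197, y = 21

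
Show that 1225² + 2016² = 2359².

Compute a² + b² = 1225² + 2016² = 1500625 + 4064256 = 5564881
Compute c² = 2359² = 5564881
Since 5564881 = 5564881, confirmed.

Yes, it is a Pythagorean triple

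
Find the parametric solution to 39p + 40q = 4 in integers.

Step 1: Compute gcd(39, 40) = 1.
Since 1 divides 4, solutions exist.

Step 2: Find a particular solution using extended Euclidean algorithm.
We get p₀ = -4, q₀ = 4.
Check: 39*-4 + 40*4 = 4 = 4 ✓

Step 3: Write the general solution.
p = -4 + (40/1)t = -4 + 40t
q = 4 - (39/1)t = 4 - 39t
for any integer t.

p = -4 + 40t, q = 4 - 39t for integer t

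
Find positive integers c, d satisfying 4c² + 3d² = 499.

Try small values of c and check whether (499 - 4c²)/3 is a perfect square.
c = 8: 4·8² = 256, so 3d² = 499 - 256 = 243, giving d² = 81, d = 9.
Check: 4·8² + 3·9² = 256 + 243 = 499 ✓

c = 8, d = 9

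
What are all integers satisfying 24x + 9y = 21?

Step 1: Compute gcd(24, 9) = 3.
Since 3 divides 21, solutions exist.

Step 2: Find a particular solution using extended Euclidean algorithm.
We get x₀ = -7, y₀ = 21.
Check: 24*-7 + 9*21 = 21 = 21 ✓

Step 3: Write the general solution.
x = -7 + (9/3)t = -7 + 3t
y = 21 - (24/3)t = 21 - 8t
for any integer t.

x = -7 + 3t, y = 21 - 8t for integer t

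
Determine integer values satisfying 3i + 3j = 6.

Step 1: Check solvability.
gcd(3, 3) = 3
Since 3 divides 6, solutions exist.

Step 2: Apply extended Euclidean algorithm to find gcd.
We find integers such that 3*x0 + 3*y0 = 3

Step 3: Scale the particular solution.
Multiply by 6/3 = 2:
i = 0, j = 2

Step 4: Verify.
3*(0) + 3*(2) = 6 = 6 ✓

i = 0, j = 2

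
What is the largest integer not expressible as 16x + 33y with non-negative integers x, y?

For two coprime denominations a and b, the Frobenius number (largest value not representable as a non-negative combination) is ab - a - b.
Here gcd(16, 33) = 1, so they are coprime.
F(16, 33) = 16·33 - 16 - 33 = 528 - 49 = 479

479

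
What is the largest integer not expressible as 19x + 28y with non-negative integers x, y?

For two coprime denominations a and b, the Frobenius number (largest value not representable as a non-negative combination) is ab - a - b.
Here gcd(19, 28) = 1, so they are coprime.
F(19, 28) = 19·28 - 19 - 28 = 532 - 47 = 485

485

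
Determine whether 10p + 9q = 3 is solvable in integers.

Step 1: Compute gcd(10, 9).
gcd(10, 9) = 1

Step 2: Check divisibility.
Does 1 divide 3? 3 = 1 x 3, so yes.

By the theorem on linear Diophantine equations, 10p + 9q = 3 has integer solutions if and only if gcd(10, 9) divides 3. Since 1 | 3, solutions exist.

Yes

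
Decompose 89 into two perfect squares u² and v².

We need to find integers u, v > 0 such that u² + v² = 89.
Trying u = 5: v² = 89 - 5² = 89 - 25 = 64
v = 8
Check: 5² + 8² = 25 + 64 = 89 ✓

89 = 5² + 8²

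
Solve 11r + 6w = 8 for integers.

Step 1: Check solvability.
gcd(11, 6) = 1
Since 1 divides 8, solutions exist.

Step 2: Apply extended Euclidean algorithm to find gcd.
We find integers such that 11*x0 + 6*y0 = 1

Step 3: Scale the particular solution.
Multiply by 8/1 = 8:
r = -8, w = 16

Step 4: Verify.
11*(-8) + 6*(16) = 8 = 8 ✓

r = -8, w = 16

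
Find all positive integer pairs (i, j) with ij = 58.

The positive divisors of 58 are: 1, 2, 29, 58.
Each divisor d gives the pair (d, 58/d):
(1, 58), (2, 29), (29, 2), (58, 1)

(1, 58), (2, 29), (29, 2), (58, 1)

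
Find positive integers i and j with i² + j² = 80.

We need to find integers i, j > 0 such that i² + j² = 80.
Trying i = 4: j² = 80 - 4² = 80 - 16 = 64
j = 8
Check: 4² + 8² = 16 + 64 = 80 ✓

80 = 4² + 8²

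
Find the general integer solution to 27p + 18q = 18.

Step 1: Compute gcd(27, 18) = 9.
Since 9 divides 18, solutions exist.

Step 2: Find a particular solution using extended Euclidean algorithm.
We get p₀ = 2, q₀ = -2.
Check: 27*2 + 18*-2 = 18 = 18 ✓

Step 3: Write the general solution.
p = 2 + (18/9)t = 2 + 2t
q = -2 - (27/9)t = -2 - 3t
for any integer t.

p = 2 + 2t, q = -2 - 3t for integer t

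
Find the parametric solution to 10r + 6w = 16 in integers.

Step 1: Compute gcd(10, 6) = 2.
Since 2 divides 16, solutions exist.

Step 2: Find a particular solution using extended Euclidean algorithm.
We get r₀ = -8, w₀ = 16.
Check: 10*-8 + 6*16 = 16 = 16 ✓

Step 3: Write the general solution.
r = -8 + (6/2)t = -8 + 3t
w = 16 - (10/2)t = 16 - 5t
for any integer t.

r = -8 + 3t, w = 16 - 5t for integer t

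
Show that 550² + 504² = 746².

Compute a² + b² = 550² + 504² = 302500 + 254016 = 556516
Compute c² = 746² = 556516
Since 556516 = 556516, confirmed.

Yes, it is a Pythagorean triple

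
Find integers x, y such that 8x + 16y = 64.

Step 1: Check solvability.
gcd(8, 16) = 8
Since 8 divides 64, solutions exist.

Step 2: Apply extended Euclidean algorithm to find gcd.
We find integers such that 8*x0 + 16*y0 = 8

Step 3: Scale the particular solution.
Multiply by 64/8 = 8:
x = 8, y = 0

Step 4: Verify.
8*(8) + 16*(0) = 64 = 64 ✓

x = 8, y = 0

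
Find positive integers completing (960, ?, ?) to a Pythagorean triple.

We need the other leg and hypotenuse such that 960² + x² = c².
Take x = 2470, c = 2650: 960² + 2470² = 921600 + 6100900 = 7022500 = 2650² ✓
Triple: (2470, 960, 2650)

(2470, 960, 2650)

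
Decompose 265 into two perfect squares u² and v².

We need to find integers u, v > 0 such that u² + v² = 265.
Trying u = 3: v² = 265 - 3² = 265 - 9 = 256
v = 16
Check: 3² + 16² = 9 + 256 = 265 ✓

265 = 3² + 16²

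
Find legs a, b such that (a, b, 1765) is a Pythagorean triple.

We need a² + b² = 1765² = 3115225.
Trying: 1125² + 1360² = 1265625 + 1849600 = 3115225 ✓

(1125, 1360, 1765)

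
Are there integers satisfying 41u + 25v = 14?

Step 1: Compute gcd(41, 25).
gcd(41, 25) = 1

Step 2: Check divisibility.
Does 1 divide 14? 14 = 1 x 14, so yes.

By the theorem on linear Diophantine equations, 41u + 25v = 14 has integer solutions if and only if gcd(41, 25) divides 14. Since 1 | 14, solutions exist.

Yes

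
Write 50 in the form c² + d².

We need to find integers c, d > 0 such that c² + d² = 50.
Trying c = 1: d² = 50 - 1² = 50 - 1 = 49
d = 7
Check: 1² + 7² = 1 + 49 = 50 ✓

50 = 1² + 7²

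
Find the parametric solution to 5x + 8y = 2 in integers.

Step 1: Compute gcd(5, 8) = 1.
Since 1 divides 2, solutions exist.

Step 2: Find a particular solution using extended Euclidean algorithm.
We get x₀ = -6, y₀ = 4.
Check: 5*-6 + 8*4 = 2 = 2 ✓

Step 3: Write the general solution.
x = -6 + (8/1)t = -6 + 8t
y = 4 - (5/1)t = 4 - 5t
for any integer t.

x = -6 + 8t, y = 4 - 5t for integer t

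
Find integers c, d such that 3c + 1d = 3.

Step 1: Check solvability.
gcd(3, 1) = 1
Since 1 divides 3, solutions exist.

Step 2: Apply extended Euclidean algorithm to find gcd.
We find integers such that 3*x0 + 1*y0 = 1

Step 3: Scale the particular solution.
Multiply by 3/1 = 3:
c = 0, d = 3

Step 4: Verify.
3*(0) + 1*(3) = 3 = 3 ✓

c = 0, d = 3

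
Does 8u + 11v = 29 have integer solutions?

Step 1: Compute gcd(8, 11).
gcd(8, 11) = 1

Step 2: Check divisibility.
Does 1 divide 29? 29 = 1 x 29, so yes.

By the theorem on linear Diophantine equations, 8u + 11v = 29 has integer solutions if and only if gcd(8, 11) divides 29. Since 1 | 29, solutions exist.

Yes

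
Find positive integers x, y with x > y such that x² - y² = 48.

Factor: x² - y² = (x+y)(x-y) = 48.
We need two factors of 48 with the same parity.
Use x+y = 24 and x-y = 2 (product 24·2 = 48).
Adding: 2x = 26, so x = 13.
Subtracting: 2y = 22, so y = 11.
Check: 13² - 11² = 169 - 121 = 48 ✓

x = 13, y = 11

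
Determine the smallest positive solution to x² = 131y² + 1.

We seek the smallest positive integers (x, y) with x² - 131y² = 1, i.e., x² = 131y² + 1.
Try successive y values:
y = 1: x² = 131·1² + 1 = 132, not a perfect square
y = 2: x² = 131·2² + 1 = 525, not a perfect square
y = 3: x² = 131·3² + 1 = 1180, not a perfect square
... continuing the search (or via continued fractions) ...
y = 927: x² = 131·927² + 1 = 112572100, x = 10610 ✓

Verify: 10610² - 131·927² = 112572100 - 112572099 = 1 ✓

x = 10610, y = 927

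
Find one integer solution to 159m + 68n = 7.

Step 1: Check solvability.
gcd(159, 68) = 1
Since 1 divides 7, solutions exist.

Step 2: Apply extended Euclidean algorithm to find gcd.
We find integers such that 159*x0 + 68*y0 = 1

Step 3: Scale the particular solution.
Multiply by 7/1 = 7:
m = 21, n = -49

Step 4: Verify.
159*(21) + 68*(-49) = 7 = 7 ✓

m = 21, n = -49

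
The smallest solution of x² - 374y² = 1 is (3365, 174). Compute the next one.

Solutions to x² - Dy² = 1 are generated by powers of (x₀ + y₀√D).
The next solution satisfies x₁ + y₁√374 = (x₀ + y₀√374)², giving:
x₁ = x₀² + 374y₀² = 3365² + 374·174² = 11323225 + 11323224 = 22646449
y₁ = 2x₀y₀ = 2·3365·174 = 1171020

Verify: 22646449² - 374·1171020² = 512861652309601 - 512861652309600 = 1 ✓

x = 22646449, y = 1171020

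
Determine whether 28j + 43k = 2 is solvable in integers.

Step 1: Compute gcd(28, 43).
gcd(28, 43) = 1

Step 2: Check divisibility.
Does 1 divide 2? 2 = 1 x 2, so yes.

By the theorem on linear Diophantine equations, 28j + 43k = 2 has integer solutions if and only if gcd(28, 43) divides 2. Since 1 | 2, solutions exist.

Yes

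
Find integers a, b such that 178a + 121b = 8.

Step 1: Check solvability.
gcd(178, 121) = 1
Since 1 divides 8, solutions exist.

Step 2: Apply extended Euclidean algorithm to find gcd.
We find integers such that 178*x0 + 121*y0 = 1

Step 3: Scale the particular solution.
Multiply by 8/1 = 8:
a = 136, b = -200

Step 4: Verify.
178*(136) + 121*(-200) = 8 = 8 ✓

a = 136, b = -200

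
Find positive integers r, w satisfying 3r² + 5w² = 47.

Try small values of r and check whether (47 - 3r²)/5 is a perfect square.
r = 3: 3·3² = 27, so 5w² = 47 - 27 = 20, giving w² = 4, w = 2.
Check: 3·3² + 5·2² = 27 + 20 = 47 ✓

r = 3, w = 2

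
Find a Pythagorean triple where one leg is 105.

We need the other leg and hypotenuse such that 105² + x² = c².
Take x = 88, c = 137: 105² + 88² = 11025 + 7744 = 18769 = 137² ✓
Triple: (105, 88, 137)

(105, 88, 137)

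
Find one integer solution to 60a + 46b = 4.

Step 1: Check solvability.
gcd(60, 46) = 2
Since 2 divides 4, solutions exist.

Step 2: Apply extended Euclidean algorithm to find gcd.
We find integers such that 60*x0 + 46*y0 = 2

Step 3: Scale the particular solution.
Multiply by 4/2 = 2:
a = 20, b = -26

Step 4: Verify.
60*(20) + 46*(-26) = 4 = 4 ✓

a = 20, b = -26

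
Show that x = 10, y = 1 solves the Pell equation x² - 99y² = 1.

Compute x² = 10² = 100
Compute 99y² = 99·1² = 99·1 = 99
x² - 99y² = 100 - 99 = 1
Since this equals 1, (10, 1) is a solution.

Yes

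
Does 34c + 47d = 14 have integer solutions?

Step 1: Compute gcd(34, 47).
gcd(34, 47) = 1

Step 2: Check divisibility.
Does 1 divide 14? 14 = 1 x 14, so yes.

By the theorem on linear Diophantine equations, 34c + 47d = 14 has integer solutions if and only if gcd(34, 47) divides 14. Since 1 | 14, solutions exist.

Yes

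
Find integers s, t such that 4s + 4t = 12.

Step 1: Check solvability.
gcd(4, 4) = 4
Since 4 divides 12, solutions exist.

Step 2: Apply extended Euclidean algorithm to find gcd.
We find integers such that 4*x0 + 4*y0 = 4

Step 3: Scale the particular solution.
Multiply by 12/4 = 3:
s = 0, t = 3

Step 4: Verify.
4*(0) + 4*(3) = 12 = 12 ✓

s = 0, t = 3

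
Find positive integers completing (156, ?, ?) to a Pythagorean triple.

We need the other leg and hypotenuse such that 156² + x² = c².
Take x = 667, c = 685: 156² + 667² = 24336 + 444889 = 469225 = 685² ✓
Triple: (667, 156, 685)

(667, 156, 685)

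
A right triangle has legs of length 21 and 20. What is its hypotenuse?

c² = a² + b² = 21² + 20² = 441 + 400 = 841
c = 29

29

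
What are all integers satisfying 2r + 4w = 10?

Step 1: Compute gcd(2, 4) = 2.
Since 2 divides 10, solutions exist.

Step 2: Find a particular solution using extended Euclidean algorithm.
We get r₀ = 5, w₀ = 0.
Check: 2*5 + 4*0 = 10 = 10 ✓

Step 3: Write the general solution.
r = 5 + (4/2)t = 5 + 2t
w = 0 - (2/2)t = 0 - 1t
for any integer t.

r = 5 + 2t, w = 0 - 1t for integer t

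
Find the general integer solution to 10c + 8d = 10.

Step 1: Compute gcd(10, 8) = 2.
Since 2 divides 10, solutions exist.

Step 2: Find a particular solution using extended Euclidean algorithm.
We get c₀ = 5, d₀ = -5.
Check: 10*5 + 8*-5 = 10 = 10 ✓

Step 3: Write the general solution.
c = 5 + (8/2)t = 5 + 4t
d = -5 - (10/2)t = -5 - 5t
for any integer t.

c = 5 + 4t, d = -5 - 5t for integer t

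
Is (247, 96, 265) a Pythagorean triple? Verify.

Compute a² + b² = 247² + 96² = 61009 + 9216 = 70225
Compute c² = 265² = 70225
Since 70225 = 70225, confirmed.

Yes, it is a Pythagorean triple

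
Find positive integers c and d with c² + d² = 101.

We need to find integers c, d > 0 such that c² + d² = 101.
Trying c = 1: d² = 101 - 1² = 101 - 1 = 100
d = 10
Check: 1² + 10² = 1 + 100 = 101 ✓

101 = 1² + 10²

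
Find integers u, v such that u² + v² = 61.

We need to find integers u, v > 0 such that u² + v² = 61.
Trying u = 5: v² = 61 - 5² = 61 - 25 = 36
v = 6
Check: 5² + 6² = 25 + 36 = 61 ✓

61 = 5² + 6²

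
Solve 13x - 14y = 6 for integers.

Step 1: Check solvability.
gcd(13, 14) = 1
Since 1 divides 6, solutions exist.

Step 2: Apply extended Euclidean algorithm to find gcd.
We find integers such that 13*x0 + 14*y0 = 1

Step 3: Scale the particular solution.
Multiply by 6/1 = 6:
x = -6, y = -6

Step 4: Verify.
13*(-6) - 14*(-6) = 6 = 6 ✓

x = -6, y = -6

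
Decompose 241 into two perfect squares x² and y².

We need to find integers x, y > 0 such that x² + y² = 241.
Trying x = 4: y² = 241 - 4² = 241 - 16 = 225
y = 15
Check: 4² + 15² = 16 + 225 = 241 ✓

241 = 4² + 15²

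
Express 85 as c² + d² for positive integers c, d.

We need to find integers c, d > 0 such that c² + d² = 85.
Trying c = 2: d² = 85 - 2² = 85 - 4 = 81
d = 9
Check: 2² + 9² = 4 + 81 = 85 ✓

85 = 2² + 9²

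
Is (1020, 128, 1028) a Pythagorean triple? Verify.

Compute a² + b² = 1020² + 128² = 1040400 + 16384 = 1056784
Compute c² = 1028² = 1056784
Since 1056784 = 1056784, confirmed.

Yes, it is a Pythagorean triple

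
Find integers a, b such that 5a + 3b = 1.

Step 1: Check solvability.
gcd(5, 3) = 1
Since 1 divides 1, solutions exist.

Step 2: Apply extended Euclidean algorithm to find gcd.
We find integers such that 5*x0 + 3*y0 = 1

Step 3: Scale the particular solution.
Multiply by 1/1 = 1:
a = -1, b = 2

Step 4: Verify.
5*(-1) + 3*(2) = 1 = 1 ✓

a = -1, b = 2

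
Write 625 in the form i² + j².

We need to find integers i, j > 0 such that i² + j² = 625.
Trying i = 7: j² = 625 - 7² = 625 - 49 = 576
j = 24
Check: 7² + 24² = 49 + 576 = 625 ✓

625 = 7² + 24²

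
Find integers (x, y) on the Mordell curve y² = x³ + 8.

Try small integer x values and check whether x³ + 8 is a perfect square.
x = 2: x³ + 8 = 2³ + 8 = 8 + 8 = 16
Is 16 a perfect square? 4² = 16 ✓
So (x, y) = (2, -4) is a solution.

x = 2, y = -4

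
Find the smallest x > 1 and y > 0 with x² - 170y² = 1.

We seek the smallest positive integers (x, y) with x² - 170y² = 1, i.e., x² = 170y² + 1.
Try successive y values:
y = 1: x² = 170·1² + 1 = 171, not a perfect square
y = 2: x² = 170·2² + 1 = 681, not a perfect square
y = 3: x² = 170·3² + 1 = 1531, not a perfect square
... continuing the search (or via continued fractions) ...
y = 26: x² = 170·26² + 1 = 114921, x = 339 ✓

Verify: 339² - 170·26² = 114921 - 114920 = 1 ✓

x = 339, y = 26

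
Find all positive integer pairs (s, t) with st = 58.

The positive divisors of 58 are: 1, 2, 29, 58.
Each divisor d gives the pair (d, 58/d):
(1, 58), (2, 29), (29, 2), (58, 1)

(1, 58), (2, 29), (29, 2), (58, 1)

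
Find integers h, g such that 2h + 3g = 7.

Step 1: Check solvability.
gcd(2, 3) = 1
Since 1 divides 7, solutions exist.

Step 2: Apply extended Euclidean algorithm to find gcd.
We find integers such that 2*x0 + 3*y0 = 1

Step 3: Scale the particular solution.
Multiply by 7/1 = 7:
h = -7, g = 7

Step 4: Verify.
2*(-7) + 3*(7) = 7 = 7 ✓

h = -7, g = 7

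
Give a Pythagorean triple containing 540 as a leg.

We need the other leg and hypotenuse such that 540² + x² = c².
Take x = 897, c = 1047: 540² + 897² = 291600 + 804609 = 1096209 = 1047² ✓
Triple: (897, 540, 1047)

(897, 540, 1047)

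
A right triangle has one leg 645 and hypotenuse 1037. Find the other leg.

b² = c² - a² = 1075369 - 416025 = 659344
b = 812

812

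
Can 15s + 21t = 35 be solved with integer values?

Step 1: Compute gcd(15, 21).
gcd(15, 21) = 3

Step 2: Check divisibility.
Does 3 divide 35? 35 = 3 x 11 + 2, so no.

By the theorem on linear Diophantine equations, 15s + 21t = 35 has integer solutions if and only if gcd(15, 21) divides 35. Since 3 does not divide 35, no solutions exist.

No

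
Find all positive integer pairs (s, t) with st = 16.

The positive divisors of 16 are: 1, 2, 4, 8, 16.
Each divisor d gives the pair (d, 16/d):
(1, 16), (2, 8), (4, 4), (8, 2), (16, 1)

(1, 16), (2, 8), (4, 4), (8, 2), (16, 1)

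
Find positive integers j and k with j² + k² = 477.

We need to find integers j, k > 0 such that j² + k² = 477.
Trying j = 6: k² = 477 - 6² = 477 - 36 = 441
k = 21
Check: 6² + 21² = 36 + 441 = 477 ✓

477 = 6² + 21²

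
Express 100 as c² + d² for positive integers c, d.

We need to find integers c, d > 0 such that c² + d² = 100.
Trying c = 6: d² = 100 - 6² = 100 - 36 = 64
d = 8
Check: 6² + 8² = 36 + 64 = 100 ✓

100 = 6² + 8²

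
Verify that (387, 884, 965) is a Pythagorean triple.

Compute a² + b² = 387² + 884² = 149769 + 781456 = 931225
Compute c² = 965² = 931225
Since 931225 = 931225, confirmed.

Yes, it is a Pythagorean triple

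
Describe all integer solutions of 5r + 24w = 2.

Step 1: Compute gcd(5, 24) = 1.
Since 1 divides 2, solutions exist.

Step 2: Find a particular solution using extended Euclidean algorithm.
We get r₀ = 10, w₀ = -2.
Check: 5*10 + 24*-2 = 2 = 2 ✓

Step 3: Write the general solution.
r = 10 + (24/1)t = 10 + 24t
w = -2 - (5/1)t = -2 - 5t
for any integer t.

r = 10 + 24t, w = -2 - 5t for integer t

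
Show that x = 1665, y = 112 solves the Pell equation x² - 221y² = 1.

Compute x² = 1665² = 2772225
Compute 221y² = 221·112² = 221·12544 = 2772224
x² - 221y² = 2772225 - 2772224 = 1
Since this equals 1, (1665, 112) is a solution.

Yes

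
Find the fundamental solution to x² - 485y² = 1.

We seek the smallest positive integers (x, y) with x² - 485y² = 1, i.e., x² = 485y² + 1.
Try successive y values:
y = 1: x² = 485·1² + 1 = 486, not a perfect square
y = 2: x² = 485·2² + 1 = 1941, not a perfect square
y = 3: x² = 485·3² + 1 = 4366, not a perfect square
... continuing the search (or via continued fractions) ...
y = 44: x² = 485·44² + 1 = 938961, x = 969 ✓

Verify: 969² - 485·44² = 938961 - 938960 = 1 ✓

x = 969, y = 44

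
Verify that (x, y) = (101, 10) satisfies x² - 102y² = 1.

Compute x² = 101² = 10201
Compute 102y² = 102·10² = 102·100 = 10200
x² - 102y² = 10201 - 10200 = 1
Since this equals 1, (101, 10) is a solution.

Yes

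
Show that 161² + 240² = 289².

Compute a² + b² = 161² + 240² = 25921 + 57600 = 83521
Compute c² = 289² = 83521
Since 83521 = 83521, confirmed.

Yes, it is a Pythagorean triple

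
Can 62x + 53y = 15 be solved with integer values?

Step 1: Compute gcd(62, 53).
gcd(62, 53) = 1

Step 2: Check divisibility.
Does 1 divide 15? 15 = 1 x 15, so yes.

By the theorem on linear Diophantine equations, 62x + 53y = 15 has integer solutions if and only if gcd(62, 53) divides 15. Since 1 | 15, solutions exist.

Yes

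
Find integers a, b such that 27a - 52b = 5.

Step 1: Check solvability.
gcd(27, 52) = 1
Since 1 divides 5, solutions exist.

Step 2: Apply extended Euclidean algorithm to find gcd.
We find integers such that 27*x0 + 52*y0 = 1

Step 3: Scale the particular solution.
Multiply by 5/1 = 5:
a = -125, b = -65

Step 4: Verify.
27*(-125) - 52*(-65) = 5 = 5 ✓

a = -125, b = -65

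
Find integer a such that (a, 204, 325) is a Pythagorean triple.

a² = c² - b² = 325² - 204² = 105625 - 41616 = 64009
a = sqrt(64009) = 253

253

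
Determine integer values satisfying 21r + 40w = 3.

Step 1: Check solvability.
gcd(21, 40) = 1
Since 1 divides 3, solutions exist.

Step 2: Apply extended Euclidean algorithm to find gcd.
We find integers such that 21*x0 + 40*y0 = 1

Step 3: Scale the particular solution.
Multiply by 3/1 = 3:
r = -57, w = 30

Step 4: Verify.
21*(-57) + 40*(30) = 3 = 3 ✓

r = -57, w = 30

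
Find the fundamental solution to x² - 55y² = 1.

We seek the smallest positive integers (x, y) with x² - 55y² = 1, i.e., x² = 55y² + 1.
Try successive y values:
y = 1: x² = 55·1² + 1 = 56, not a perfect square
y = 2: x² = 55·2² + 1 = 221, not a perfect square
y = 3: x² = 55·3² + 1 = 496, not a perfect square
... continuing the search (or via continued fractions) ...
y = 12: x² = 55·12² + 1 = 7921, x = 89 ✓

Verify: 89² - 55·12² = 7921 - 7920 = 1 ✓

x = 89, y = 12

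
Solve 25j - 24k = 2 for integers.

Step 1: Check solvability.
gcd(25, 24) = 1
Since 1 divides 2, solutions exist.

Step 2: Apply extended Euclidean algorithm to find gcd.
We find integers such that 25*x0 + 24*y0 = 1

Step 3: Scale the particular solution.
Multiply by 2/1 = 2:
j = 2, k = 2

Step 4: Verify.
25*(2) - 24*(2) = 2 = 2 ✓

j = 2, k = 2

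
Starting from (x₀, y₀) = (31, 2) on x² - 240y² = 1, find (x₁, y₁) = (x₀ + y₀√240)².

Solutions to x² - Dy² = 1 are generated by powers of (x₀ + y₀√D).
The next solution satisfies x₁ + y₁√240 = (x₀ + y₀√240)², giving:
x₁ = x₀² + 240y₀² = 31² + 240·2² = 961 + 960 = 1921
y₁ = 2x₀y₀ = 2·31·2 = 124

Verify: 1921² - 240·124² = 3690241 - 3690240 = 1 ✓

x = 1921, y = 124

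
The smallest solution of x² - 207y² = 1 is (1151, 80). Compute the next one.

Solutions to x² - Dy² = 1 are generated by powers of (x₀ + y₀√D).
The next solution satisfies x₁ + y₁√207 = (x₀ + y₀√207)², giving:
x₁ = x₀² + 207y₀² = 1151² + 207·80² = 1324801 + 1324800 = 2649601
y₁ = 2x₀y₀ = 2·1151·80 = 184160

Verify: 2649601² - 207·184160² = 7020385459201 - 7020385459200 = 1 ✓

x = 2649601, y = 184160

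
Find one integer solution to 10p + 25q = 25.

Step 1: Check solvability.
gcd(10, 25) = 5
Since 5 divides 25, solutions exist.

Step 2: Apply extended Euclidean algorithm to find gcd.
We find integers such that 10*x0 + 25*y0 = 5

Step 3: Scale the particular solution.
Multiply by 25/5 = 5:
p = -10, q = 5

Step 4: Verify.
10*(-10) + 25*(5) = 25 = 25 ✓

p = -10, q = 5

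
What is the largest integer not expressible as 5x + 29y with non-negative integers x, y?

For two coprime denominations a and b, the Frobenius number (largest value not representable as a non-negative combination) is ab - a - b.
Here gcd(5, 29) = 1, so they are coprime.
F(5, 29) = 5·29 - 5 - 29 = 145 - 34 = 111

111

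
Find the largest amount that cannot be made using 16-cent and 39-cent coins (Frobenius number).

For two coprime denominations a and b, the Frobenius number (largest value not representable as a non-negative combination) is ab - a - b.
Here gcd(16, 39) = 1, so they are coprime.
F(16, 39) = 16·39 - 16 - 39 = 624 - 55 = 569

569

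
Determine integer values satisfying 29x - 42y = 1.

Step 1: Check solvability.
gcd(29, 42) = 1
Since 1 divides 1, solutions exist.

Step 2: Apply extended Euclidean algorithm to find gcd.
We find integers such that 29*x0 + 42*y0 = 1

Step 3: Scale the particular solution.
Multiply by 1/1 = 1:
x = -13, y = -9

Step 4: Verify.
29*(-13) - 42*(-9) = 1 = 1 ✓

x = -13, y = -9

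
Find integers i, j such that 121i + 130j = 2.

Step 1: Check solvability.
gcd(121, 130) = 1
Since 1 divides 2, solutions exist.

Step 2: Apply extended Euclidean algorithm to find gcd.
We find integers such that 121*x0 + 130*y0 = 1

Step 3: Scale the particular solution.
Multiply by 2/1 = 2:
i = -58, j = 54

Step 4: Verify.
121*(-58) + 130*(54) = 2 = 2 ✓

i = -58, j = 54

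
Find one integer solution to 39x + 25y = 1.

Step 1: Check solvability.
gcd(39, 25) = 1
Since 1 divides 1, solutions exist.

Step 2: Apply extended Euclidean algorithm to find gcd.
We find integers such that 39*x0 + 25*y0 = 1

Step 3: Scale the particular solution.
Multiply by 1/1 = 1:
x = 9, y = -14

Step 4: Verify.
39*(9) + 25*(-14) = 1 = 1 ✓

x = 9, y = -14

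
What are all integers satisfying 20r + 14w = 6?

Step 1: Compute gcd(20, 14) = 2.
Since 2 divides 6, solutions exist.

Step 2: Find a particular solution using extended Euclidean algorithm.
We get r₀ = -6, w₀ = 9.
Check: 20*-6 + 14*9 = 6 = 6 ✓

Step 3: Write the general solution.
r = -6 + (14/2)t = -6 + 7t
w = 9 - (20/2)t = 9 - 10t
for any integer t.

r = -6 + 7t, w = 9 - 10t for integer t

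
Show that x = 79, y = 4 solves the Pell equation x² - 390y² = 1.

Compute x² = 79² = 6241
Compute 390y² = 390·4² = 390·16 = 6240
x² - 390y² = 6241 - 6240 = 1
Since this equals 1, (79, 4) is a solution.

Yes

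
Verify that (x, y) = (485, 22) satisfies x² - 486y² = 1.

Compute x² = 485² = 235225
Compute 486y² = 486·22² = 486·484 = 235224
x² - 486y² = 235225 - 235224 = 1
Since this equals 1, (485, 22) is a solution.

Yes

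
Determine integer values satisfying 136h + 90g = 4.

Step 1: Check solvability.
gcd(136, 90) = 2
Since 2 divides 4, solutions exist.

Step 2: Apply extended Euclidean algorithm to find gcd.
We find integers such that 136*x0 + 90*y0 = 2

Step 3: Scale the particular solution.
Multiply by 4/2 = 2:
h = 4, g = -6

Step 4: Verify.
136*(4) + 90*(-6) = 4 = 4 ✓

h = 4, g = -6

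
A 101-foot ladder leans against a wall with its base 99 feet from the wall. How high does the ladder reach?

The ladder, wall, and ground form a right triangle with hypotenuse 101 and one leg 99.
By the Pythagorean theorem: h² = 101² - 99² = 10201 - 9801 = 400
h = √400 = 20 feet

20 feet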